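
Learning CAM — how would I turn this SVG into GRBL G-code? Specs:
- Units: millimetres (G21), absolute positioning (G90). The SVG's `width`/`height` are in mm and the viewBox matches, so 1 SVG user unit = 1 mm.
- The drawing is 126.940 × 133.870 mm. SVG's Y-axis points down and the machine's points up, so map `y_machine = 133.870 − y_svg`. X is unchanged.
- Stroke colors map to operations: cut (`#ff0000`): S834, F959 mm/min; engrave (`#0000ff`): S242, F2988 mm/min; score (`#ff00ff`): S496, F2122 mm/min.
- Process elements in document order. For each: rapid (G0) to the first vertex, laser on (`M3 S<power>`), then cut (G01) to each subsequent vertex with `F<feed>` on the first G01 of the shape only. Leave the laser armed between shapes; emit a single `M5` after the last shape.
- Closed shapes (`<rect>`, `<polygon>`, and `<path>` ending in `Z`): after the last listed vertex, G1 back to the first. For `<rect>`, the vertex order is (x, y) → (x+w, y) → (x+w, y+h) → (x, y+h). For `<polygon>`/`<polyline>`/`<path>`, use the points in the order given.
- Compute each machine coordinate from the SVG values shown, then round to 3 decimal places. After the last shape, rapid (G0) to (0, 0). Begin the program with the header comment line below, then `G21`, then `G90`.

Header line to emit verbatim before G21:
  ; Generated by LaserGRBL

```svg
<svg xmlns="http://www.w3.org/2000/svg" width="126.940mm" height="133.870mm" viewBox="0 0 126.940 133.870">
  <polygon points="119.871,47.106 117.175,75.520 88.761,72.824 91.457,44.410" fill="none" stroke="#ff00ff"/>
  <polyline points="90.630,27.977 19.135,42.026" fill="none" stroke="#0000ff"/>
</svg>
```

1 u = 1 mm; y_m = 133.870 − y.

[1] `<polygon>` regular polygon, #ff00ff→score S496 F2122: (119.871,86.764) → (117.175,58.350) → (88.761,61.046) → (91.457,89.460) → (119.871,86.764) (closed)

[2] `<polyline>` line segment, #0000ff→engrave S242 F2988: (90.630,105.893) → (19.135,91.844)

; Generated by LaserGRBL
G21
G90
G0 X119.871 Y86.764
M3 S496
G01 X117.175 Y58.350 F2122
G01 X88.761 Y61.046
G01 X91.457 Y89.460
G01 X119.871 Y86.764
G0 X90.630 Y105.893
M3 S242
G01 X19.135 Y91.844 F2988
M5
G0 X0.000 Y0.000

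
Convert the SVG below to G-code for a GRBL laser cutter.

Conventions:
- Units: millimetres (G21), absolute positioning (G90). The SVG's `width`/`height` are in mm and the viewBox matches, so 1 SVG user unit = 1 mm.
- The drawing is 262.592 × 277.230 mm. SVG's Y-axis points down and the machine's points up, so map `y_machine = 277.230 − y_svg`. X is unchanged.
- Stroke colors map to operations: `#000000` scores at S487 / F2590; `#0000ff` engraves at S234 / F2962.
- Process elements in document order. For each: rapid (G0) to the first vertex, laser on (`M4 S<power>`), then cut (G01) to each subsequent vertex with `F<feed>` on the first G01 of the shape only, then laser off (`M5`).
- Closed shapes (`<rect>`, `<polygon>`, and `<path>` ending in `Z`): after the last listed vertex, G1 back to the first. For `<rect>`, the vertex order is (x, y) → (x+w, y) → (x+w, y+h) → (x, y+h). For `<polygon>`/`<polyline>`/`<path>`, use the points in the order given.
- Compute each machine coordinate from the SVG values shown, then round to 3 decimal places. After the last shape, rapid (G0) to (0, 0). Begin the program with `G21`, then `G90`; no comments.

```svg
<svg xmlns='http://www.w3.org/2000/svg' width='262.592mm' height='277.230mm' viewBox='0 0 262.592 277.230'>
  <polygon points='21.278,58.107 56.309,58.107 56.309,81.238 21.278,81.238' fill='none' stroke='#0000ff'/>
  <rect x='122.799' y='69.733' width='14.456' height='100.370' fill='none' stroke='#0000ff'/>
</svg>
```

G21
G90
G0 X21.278 Y219.123
M4 S234
G01 X56.309 Y219.123 F2962
G01 X56.309 Y195.992
G01 X21.278 Y195.992
G01 X21.278 Y219.123
M5
G0 X122.799 Y207.497
M4 S234
G01 X137.255 Y207.497 F2962
G01 X137.255 Y107.127
G01 X122.799 Y107.127
G01 X122.799 Y207.497
M5
G0 X0.000 Y0.000

1 u = 1 mm; y_m = 277.230 − y.

[1] `<polygon>` rectangle, #0000ff→engrave S234 F2962: (21.278,219.123) → (56.309,219.123) → (56.309,195.992) → (21.278,195.992) → (21.278,219.123) (closed)

[2] `<rect>` rectangle, #0000ff→engrave S234 F2962: (122.799,207.497) → (137.255,207.497) → (137.255,107.127) → (122.799,107.127) → (122.799,207.497) (closed)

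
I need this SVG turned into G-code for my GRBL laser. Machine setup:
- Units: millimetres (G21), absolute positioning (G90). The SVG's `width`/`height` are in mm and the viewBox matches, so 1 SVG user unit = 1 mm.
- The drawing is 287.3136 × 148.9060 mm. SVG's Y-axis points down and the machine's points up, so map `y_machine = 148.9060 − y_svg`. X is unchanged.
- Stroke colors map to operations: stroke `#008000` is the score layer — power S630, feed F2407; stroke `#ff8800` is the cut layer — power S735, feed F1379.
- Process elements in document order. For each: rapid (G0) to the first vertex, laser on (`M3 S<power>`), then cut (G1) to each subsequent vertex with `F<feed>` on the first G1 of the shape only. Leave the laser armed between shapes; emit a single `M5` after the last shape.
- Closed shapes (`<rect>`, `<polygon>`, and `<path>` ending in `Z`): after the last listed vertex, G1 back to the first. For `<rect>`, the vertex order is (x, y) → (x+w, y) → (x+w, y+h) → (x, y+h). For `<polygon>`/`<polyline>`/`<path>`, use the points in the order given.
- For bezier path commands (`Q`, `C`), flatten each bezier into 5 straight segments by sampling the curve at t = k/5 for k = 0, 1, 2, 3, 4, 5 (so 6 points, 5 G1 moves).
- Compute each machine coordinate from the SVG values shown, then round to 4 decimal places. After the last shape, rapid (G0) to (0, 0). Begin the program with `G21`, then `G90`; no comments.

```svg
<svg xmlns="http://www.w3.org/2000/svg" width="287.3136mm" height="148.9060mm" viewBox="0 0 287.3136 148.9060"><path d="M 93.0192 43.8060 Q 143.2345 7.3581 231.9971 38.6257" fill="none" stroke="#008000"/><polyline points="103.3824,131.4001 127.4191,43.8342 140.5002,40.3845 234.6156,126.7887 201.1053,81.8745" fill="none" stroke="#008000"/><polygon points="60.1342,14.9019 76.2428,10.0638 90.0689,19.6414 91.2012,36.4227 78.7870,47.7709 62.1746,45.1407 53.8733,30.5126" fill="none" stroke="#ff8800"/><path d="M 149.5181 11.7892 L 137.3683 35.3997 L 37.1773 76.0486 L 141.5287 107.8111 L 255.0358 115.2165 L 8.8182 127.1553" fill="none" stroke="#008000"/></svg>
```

G21
G90
G0 X93.0192 Y105.1000
M3 S630
G1 X114.6472 Y116.9705 F2407
G1 X139.3590 Y123.4238
G1 X167.1546 Y124.4599
G1 X198.0340 Y120.0787
G1 X231.9971 Y110.2803
G0 X103.3824 Y17.5059
M3 S630
G1 X127.4191 Y105.0718 F2407
G1 X140.5002 Y108.5215
G1 X234.6156 Y22.1173
G1 X201.1053 Y67.0315
G0 X60.1342 Y134.0041
M3 S735
G1 X76.2428 Y138.8422 F1379
G1 X90.0689 Y129.2646
G1 X91.2012 Y112.4833
G1 X78.7870 Y101.1351
G1 X62.1746 Y103.7653
G1 X53.8733 Y118.3934
G1 X60.1342 Y134.0041
G0 X149.5181 Y137.1168
M3 S630
G1 X137.3683 Y113.5063 F2407
G1 X37.1773 Y72.8574
G1 X141.5287 Y41.0949
G1 X255.0358 Y33.6895
G1 X8.8182 Y21.7507
M5
G0 X0.0000 Y0.0000

1 u = 1 mm; y_m = 148.9060 − y.

[1] `<path>` quadratic bezier, #008000→score S630 F2407: (93.0192,105.1000) → (114.6472,116.9705) → (139.3590,123.4238) → (167.1546,124.4599) → (198.0340,120.0787) → (231.9971,110.2803)

[2] `<polyline>` open polyline, #008000→score S630 F2407: (103.3824,17.5059) → (127.4191,105.0718) → (140.5002,108.5215) → (234.6156,22.1173) → (201.1053,67.0315)

[3] `<polygon>` regular polygon, #ff8800→cut S735 F1379: (60.1342,134.0041) → (76.2428,138.8422) → (90.0689,129.2646) → (91.2012,112.4833) → (78.7870,101.1351) → (62.1746,103.7653) → (53.8733,118.3934) → (60.1342,134.0041) (closed)

[4] `<path>` open polyline, #008000→score S630 F2407: (149.5181,137.1168) → (137.3683,113.5063) → (37.1773,72.8574) → (141.5287,41.0949) → (255.0358,33.6895) → (8.8182,21.7507)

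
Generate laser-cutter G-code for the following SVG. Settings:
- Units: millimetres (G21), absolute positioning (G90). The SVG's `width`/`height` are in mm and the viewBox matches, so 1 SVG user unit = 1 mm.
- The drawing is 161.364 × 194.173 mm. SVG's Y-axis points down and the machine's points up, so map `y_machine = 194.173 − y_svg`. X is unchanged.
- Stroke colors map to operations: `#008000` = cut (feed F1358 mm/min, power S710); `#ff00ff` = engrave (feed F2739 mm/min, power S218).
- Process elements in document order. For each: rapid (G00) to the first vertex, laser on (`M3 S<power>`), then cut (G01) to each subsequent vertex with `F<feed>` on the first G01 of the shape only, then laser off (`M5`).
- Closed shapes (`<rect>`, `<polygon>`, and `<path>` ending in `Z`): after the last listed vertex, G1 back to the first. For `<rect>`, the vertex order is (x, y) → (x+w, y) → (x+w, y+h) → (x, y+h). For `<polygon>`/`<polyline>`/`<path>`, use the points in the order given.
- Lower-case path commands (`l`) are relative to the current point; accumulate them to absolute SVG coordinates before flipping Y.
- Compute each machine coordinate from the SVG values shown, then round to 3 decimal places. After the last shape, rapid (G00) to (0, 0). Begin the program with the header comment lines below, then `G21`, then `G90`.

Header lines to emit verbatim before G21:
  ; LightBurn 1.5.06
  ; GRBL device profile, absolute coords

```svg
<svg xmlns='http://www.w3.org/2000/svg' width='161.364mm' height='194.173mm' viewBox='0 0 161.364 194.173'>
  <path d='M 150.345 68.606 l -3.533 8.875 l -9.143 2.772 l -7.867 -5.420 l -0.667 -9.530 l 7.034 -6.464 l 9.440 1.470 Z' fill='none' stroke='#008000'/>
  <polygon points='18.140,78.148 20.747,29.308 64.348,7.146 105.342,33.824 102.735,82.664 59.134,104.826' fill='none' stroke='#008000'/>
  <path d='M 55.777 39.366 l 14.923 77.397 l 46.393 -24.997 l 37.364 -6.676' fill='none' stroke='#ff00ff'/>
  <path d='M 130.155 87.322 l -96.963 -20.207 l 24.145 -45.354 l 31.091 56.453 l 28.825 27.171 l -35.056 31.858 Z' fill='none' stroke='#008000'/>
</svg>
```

viewBox `0 0 161.364 194.173` with mm width/height → 1 unit = 1 mm. Flip: y_m = 194.173 − y_svg.

**Shape 1** — `<path>` regular polygon, stroke `#008000` → cut (S710, F1358). Machine vertices: (150.345,125.567) → (146.812,116.692) → (137.669,113.920) → (129.802,119.340) → (129.135,128.870) → (136.169,135.334) → (145.609,133.864) → (150.345,125.567). Closed: final G1 returns to the first vertex.

**Shape 2** — `<polygon>` regular polygon, stroke `#008000` → cut (S710, F1358). Machine vertices: (18.140,116.025) → (20.747,164.865) → (64.348,187.027) → (105.342,160.349) → (102.735,111.509) → (59.134,89.347) → (18.140,116.025). Closed: final G1 returns to the first vertex.

**Shape 3** — `<path>` open polyline, stroke `#ff00ff` → engrave (S218, F2739). Machine vertices: (55.777,154.807) → (70.700,77.410) → (117.093,102.407) → (154.457,109.083). Open path.

**Shape 4** — `<path>` closed polygon, stroke `#008000` → cut (S710, F1358). Machine vertices: (130.155,106.851) → (33.192,127.058) → (57.337,172.412) → (88.428,115.959) → (117.253,88.788) → (82.197,56.930) → (130.155,106.851). Closed: final G1 returns to the first vertex.

; LightBurn 1.5.06
; GRBL device profile, absolute coords
G21
G90
G00 X150.345 Y125.567
M3 S710
G01 X146.812 Y116.692 F1358
G01 X137.669 Y113.920
G01 X129.802 Y119.340
G01 X129.135 Y128.870
G01 X136.169 Y135.334
G01 X145.609 Y133.864
G01 X150.345 Y125.567
M5
G00 X18.140 Y116.025
M3 S710
G01 X20.747 Y164.865 F1358
G01 X64.348 Y187.027
G01 X105.342 Y160.349
G01 X102.735 Y111.509
G01 X59.134 Y89.347
G01 X18.140 Y116.025
M5
G00 X55.777 Y154.807
M3 S218
G01 X70.700 Y77.410 F2739
G01 X117.093 Y102.407
G01 X154.457 Y109.083
M5
G00 X130.155 Y106.851
M3 S710
G01 X33.192 Y127.058 F1358
G01 X57.337 Y172.412
G01 X88.428 Y115.959
G01 X117.253 Y88.788
G01 X82.197 Y56.930
G01 X130.155 Y106.851
M5
G00 X0.000 Y0.000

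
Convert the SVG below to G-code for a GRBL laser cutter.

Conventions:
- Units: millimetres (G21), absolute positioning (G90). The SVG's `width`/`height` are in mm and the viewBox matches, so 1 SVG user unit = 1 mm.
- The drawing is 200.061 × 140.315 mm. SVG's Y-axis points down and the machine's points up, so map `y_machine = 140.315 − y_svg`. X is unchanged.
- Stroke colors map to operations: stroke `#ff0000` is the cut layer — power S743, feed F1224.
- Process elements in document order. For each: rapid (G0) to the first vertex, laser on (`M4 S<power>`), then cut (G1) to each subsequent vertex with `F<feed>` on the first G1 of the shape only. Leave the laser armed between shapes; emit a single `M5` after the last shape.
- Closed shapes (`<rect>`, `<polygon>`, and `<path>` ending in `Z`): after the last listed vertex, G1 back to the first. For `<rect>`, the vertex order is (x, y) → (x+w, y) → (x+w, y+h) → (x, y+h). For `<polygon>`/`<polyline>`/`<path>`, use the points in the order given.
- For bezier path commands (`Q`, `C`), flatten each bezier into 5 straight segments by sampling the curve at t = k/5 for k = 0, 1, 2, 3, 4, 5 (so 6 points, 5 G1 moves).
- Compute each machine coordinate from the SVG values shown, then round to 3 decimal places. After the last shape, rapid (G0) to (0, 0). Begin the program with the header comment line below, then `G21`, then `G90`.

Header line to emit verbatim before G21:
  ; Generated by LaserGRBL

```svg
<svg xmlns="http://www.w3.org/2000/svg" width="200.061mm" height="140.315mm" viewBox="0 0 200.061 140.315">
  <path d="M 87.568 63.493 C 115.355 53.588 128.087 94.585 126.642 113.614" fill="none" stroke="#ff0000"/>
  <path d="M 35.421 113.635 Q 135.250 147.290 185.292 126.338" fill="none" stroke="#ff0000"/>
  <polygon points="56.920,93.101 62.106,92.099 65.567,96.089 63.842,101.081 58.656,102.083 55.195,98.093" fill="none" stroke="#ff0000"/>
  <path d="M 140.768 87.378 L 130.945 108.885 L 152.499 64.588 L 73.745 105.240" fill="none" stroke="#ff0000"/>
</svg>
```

; Generated by LaserGRBL
G21
G90
G0 X87.568 Y76.822
M4 S743
G1 X102.441 Y77.240 F1224
G1 X113.742 Y68.939
G1 X121.515 Y55.417
G1 X125.801 Y40.172
G1 X126.642 Y26.701
G0 X35.421 Y26.680
M4 S743
G1 X73.361 Y15.402 F1224
G1 X107.318 Y8.493
G1 X137.292 Y5.953
G1 X163.284 Y7.780
G1 X185.292 Y13.977
G0 X56.920 Y47.214
M4 S743
G1 X62.106 Y48.216 F1224
G1 X65.567 Y44.226
G1 X63.842 Y39.234
G1 X58.656 Y38.232
G1 X55.195 Y42.222
G1 X56.920 Y47.214
G0 X140.768 Y52.937
M4 S743
G1 X130.945 Y31.430 F1224
G1 X152.499 Y75.727
G1 X73.745 Y35.075
M5
G0 X0.000 Y0.000

viewBox `0 0 200.061 140.315` with mm width/height → 1 unit = 1 mm. Flip: y_m = 140.315 − y_svg.

**Shape 1** — `<path>` cubic bezier, stroke `#ff0000` → cut (S743, F1224). Control points (SVG): P0=(87.568,63.493), P1=(115.355,53.588), P2=(128.087,94.585), P3=(126.642,113.614); sampled at t=k/5. Machine vertices: (87.568,76.822) → (102.441,77.240) → (113.742,68.939) → (121.515,55.417) → (125.801,40.172) → (126.642,26.701). Open path.

**Shape 2** — `<path>` quadratic bezier, stroke `#ff0000` → cut (S743, F1224). Control points (SVG): P0=(35.421,113.635), P1=(135.250,147.290), P2=(185.292,126.338); sampled at t=k/5. Machine vertices: (35.421,26.680) → (73.361,15.402) → (107.318,8.493) → (137.292,5.953) → (163.284,7.780) → (185.292,13.977). Open path.

**Shape 3** — `<polygon>` regular polygon, stroke `#ff0000` → cut (S743, F1224). Machine vertices: (56.920,47.214) → (62.106,48.216) → (65.567,44.226) → (63.842,39.234) → (58.656,38.232) → (55.195,42.222) → (56.920,47.214). Closed: final G1 returns to the first vertex.

**Shape 4** — `<path>` open polyline, stroke `#ff0000` → cut (S743, F1224). Machine vertices: (140.768,52.937) → (130.945,31.430) → (152.499,75.727) → (73.745,35.075). Open path.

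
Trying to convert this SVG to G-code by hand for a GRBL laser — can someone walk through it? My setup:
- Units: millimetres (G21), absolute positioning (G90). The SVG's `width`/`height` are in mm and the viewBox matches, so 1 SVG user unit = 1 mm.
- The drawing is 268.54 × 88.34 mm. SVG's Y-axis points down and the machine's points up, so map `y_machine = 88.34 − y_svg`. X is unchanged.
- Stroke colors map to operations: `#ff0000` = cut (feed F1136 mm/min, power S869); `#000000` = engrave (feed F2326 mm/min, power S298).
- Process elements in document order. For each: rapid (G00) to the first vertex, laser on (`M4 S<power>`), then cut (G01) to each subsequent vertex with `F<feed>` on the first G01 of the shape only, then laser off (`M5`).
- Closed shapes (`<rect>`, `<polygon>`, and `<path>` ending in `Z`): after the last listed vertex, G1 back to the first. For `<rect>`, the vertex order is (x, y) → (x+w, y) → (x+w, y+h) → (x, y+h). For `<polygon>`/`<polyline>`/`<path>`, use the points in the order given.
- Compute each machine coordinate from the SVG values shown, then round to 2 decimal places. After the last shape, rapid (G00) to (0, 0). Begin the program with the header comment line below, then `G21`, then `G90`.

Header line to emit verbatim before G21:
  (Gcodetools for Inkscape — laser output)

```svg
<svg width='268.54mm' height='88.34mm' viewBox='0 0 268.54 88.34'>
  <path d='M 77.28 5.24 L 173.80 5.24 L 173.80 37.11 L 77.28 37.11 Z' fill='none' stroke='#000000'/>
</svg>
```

Since the viewBox matches the mm dimensions, user units are millimetres directly. The only transform is the Y-flip y_m = 88.34 − y_svg.

Shape 1 is a rectangle drawn with `<path>`. Its stroke #000000 means engrave at S298, F2326. After flipping Y the toolpath is (77.28,83.10) → (173.80,83.10) → (173.80,51.23) → (77.28,51.23) → (77.28,83.10), returning to the start.

(Gcodetools for Inkscape — laser output)
G21
G90
G00 X77.28 Y83.10
M4 S298
G01 X173.80 Y83.10 F2326
G01 X173.80 Y51.23
G01 X77.28 Y51.23
G01 X77.28 Y83.10
M5
G00 X0.00 Y0.00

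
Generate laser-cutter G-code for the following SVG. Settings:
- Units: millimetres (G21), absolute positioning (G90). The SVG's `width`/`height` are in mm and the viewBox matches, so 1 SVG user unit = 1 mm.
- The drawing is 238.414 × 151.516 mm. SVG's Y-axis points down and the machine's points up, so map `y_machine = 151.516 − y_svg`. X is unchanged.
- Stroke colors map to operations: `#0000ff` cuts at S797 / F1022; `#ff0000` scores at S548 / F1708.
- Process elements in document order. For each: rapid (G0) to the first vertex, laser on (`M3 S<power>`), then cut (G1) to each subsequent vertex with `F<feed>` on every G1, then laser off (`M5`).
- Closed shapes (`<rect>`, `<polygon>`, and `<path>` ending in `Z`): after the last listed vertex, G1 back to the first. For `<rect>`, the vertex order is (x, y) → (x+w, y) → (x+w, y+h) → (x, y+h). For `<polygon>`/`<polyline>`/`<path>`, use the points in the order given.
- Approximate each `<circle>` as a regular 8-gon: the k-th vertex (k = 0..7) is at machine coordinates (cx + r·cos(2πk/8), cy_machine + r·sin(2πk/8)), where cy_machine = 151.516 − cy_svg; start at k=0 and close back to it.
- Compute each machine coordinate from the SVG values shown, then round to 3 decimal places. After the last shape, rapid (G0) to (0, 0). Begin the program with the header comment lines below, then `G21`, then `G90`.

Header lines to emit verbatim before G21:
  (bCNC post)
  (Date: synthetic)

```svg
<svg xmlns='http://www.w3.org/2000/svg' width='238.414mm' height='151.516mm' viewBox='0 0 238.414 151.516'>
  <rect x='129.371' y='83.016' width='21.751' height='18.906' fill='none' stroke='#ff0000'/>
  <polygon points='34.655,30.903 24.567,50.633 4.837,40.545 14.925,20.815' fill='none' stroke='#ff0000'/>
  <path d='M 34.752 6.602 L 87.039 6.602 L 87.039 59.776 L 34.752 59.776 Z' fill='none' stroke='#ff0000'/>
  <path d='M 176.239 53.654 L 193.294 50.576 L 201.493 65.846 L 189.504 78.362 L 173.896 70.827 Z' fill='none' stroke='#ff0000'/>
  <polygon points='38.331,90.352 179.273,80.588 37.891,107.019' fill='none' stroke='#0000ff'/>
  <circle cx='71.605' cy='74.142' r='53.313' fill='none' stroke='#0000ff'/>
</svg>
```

viewBox `0 0 238.414 151.516` with mm width/height → 1 unit = 1 mm. Flip: y_m = 151.516 − y_svg.

**Shape 1** — `<rect>` rectangle, stroke `#ff0000` → score (S548, F1708). Machine vertices: (129.371,68.500) → (151.122,68.500) → (151.122,49.594) → (129.371,49.594) → (129.371,68.500). Closed: final G1 returns to the first vertex.

**Shape 2** — `<polygon>` regular polygon, stroke `#ff0000` → score (S548, F1708). Machine vertices: (34.655,120.613) → (24.567,100.883) → (4.837,110.971) → (14.925,130.701) → (34.655,120.613). Closed: final G1 returns to the first vertex.

**Shape 3** — `<path>` rectangle, stroke `#ff0000` → score (S548, F1708). Machine vertices: (34.752,144.914) → (87.039,144.914) → (87.039,91.740) → (34.752,91.740) → (34.752,144.914). Closed: final G1 returns to the first vertex.

**Shape 4** — `<path>` regular polygon, stroke `#ff0000` → score (S548, F1708). Machine vertices: (176.239,97.862) → (193.294,100.940) → (201.493,85.670) → (189.504,73.154) → (173.896,80.689) → (176.239,97.862). Closed: final G1 returns to the first vertex.

**Shape 5** — `<polygon>` closed polygon, stroke `#0000ff` → cut (S797, F1022). Machine vertices: (38.331,61.164) → (179.273,70.928) → (37.891,44.497) → (38.331,61.164). Closed: final G1 returns to the first vertex.

**Shape 6** — `<circle>` circle, stroke `#0000ff` → cut (S797, F1022). Machine vertices: (124.918,77.374) → (109.303,115.072) → (71.605,130.687) → (33.907,115.072) → (18.292,77.374) → (33.907,39.676) → (71.605,24.061) → (109.303,39.676) → (124.918,77.374). Closed: final G1 returns to the first vertex.

(bCNC post)
(Date: synthetic)
G21
G90
G0 X129.371 Y68.500
M3 S548
G1 X151.122 Y68.500 F1708
G1 X151.122 Y49.594 F1708
G1 X129.371 Y49.594 F1708
G1 X129.371 Y68.500 F1708
M5
G0 X34.655 Y120.613
M3 S548
G1 X24.567 Y100.883 F1708
G1 X4.837 Y110.971 F1708
G1 X14.925 Y130.701 F1708
G1 X34.655 Y120.613 F1708
M5
G0 X34.752 Y144.914
M3 S548
G1 X87.039 Y144.914 F1708
G1 X87.039 Y91.740 F1708
G1 X34.752 Y91.740 F1708
G1 X34.752 Y144.914 F1708
M5
G0 X176.239 Y97.862
M3 S548
G1 X193.294 Y100.940 F1708
G1 X201.493 Y85.670 F1708
G1 X189.504 Y73.154 F1708
G1 X173.896 Y80.689 F1708
G1 X176.239 Y97.862 F1708
M5
G0 X38.331 Y61.164
M3 S797
G1 X179.273 Y70.928 F1022
G1 X37.891 Y44.497 F1022
G1 X38.331 Y61.164 F1022
M5
G0 X124.918 Y77.374
M3 S797
G1 X109.303 Y115.072 F1022
G1 X71.605 Y130.687 F1022
G1 X33.907 Y115.072 F1022
G1 X18.292 Y77.374 F1022
G1 X33.907 Y39.676 F1022
G1 X71.605 Y24.061 F1022
G1 X109.303 Y39.676 F1022
G1 X124.918 Y77.374 F1022
M5
G0 X0.000 Y0.000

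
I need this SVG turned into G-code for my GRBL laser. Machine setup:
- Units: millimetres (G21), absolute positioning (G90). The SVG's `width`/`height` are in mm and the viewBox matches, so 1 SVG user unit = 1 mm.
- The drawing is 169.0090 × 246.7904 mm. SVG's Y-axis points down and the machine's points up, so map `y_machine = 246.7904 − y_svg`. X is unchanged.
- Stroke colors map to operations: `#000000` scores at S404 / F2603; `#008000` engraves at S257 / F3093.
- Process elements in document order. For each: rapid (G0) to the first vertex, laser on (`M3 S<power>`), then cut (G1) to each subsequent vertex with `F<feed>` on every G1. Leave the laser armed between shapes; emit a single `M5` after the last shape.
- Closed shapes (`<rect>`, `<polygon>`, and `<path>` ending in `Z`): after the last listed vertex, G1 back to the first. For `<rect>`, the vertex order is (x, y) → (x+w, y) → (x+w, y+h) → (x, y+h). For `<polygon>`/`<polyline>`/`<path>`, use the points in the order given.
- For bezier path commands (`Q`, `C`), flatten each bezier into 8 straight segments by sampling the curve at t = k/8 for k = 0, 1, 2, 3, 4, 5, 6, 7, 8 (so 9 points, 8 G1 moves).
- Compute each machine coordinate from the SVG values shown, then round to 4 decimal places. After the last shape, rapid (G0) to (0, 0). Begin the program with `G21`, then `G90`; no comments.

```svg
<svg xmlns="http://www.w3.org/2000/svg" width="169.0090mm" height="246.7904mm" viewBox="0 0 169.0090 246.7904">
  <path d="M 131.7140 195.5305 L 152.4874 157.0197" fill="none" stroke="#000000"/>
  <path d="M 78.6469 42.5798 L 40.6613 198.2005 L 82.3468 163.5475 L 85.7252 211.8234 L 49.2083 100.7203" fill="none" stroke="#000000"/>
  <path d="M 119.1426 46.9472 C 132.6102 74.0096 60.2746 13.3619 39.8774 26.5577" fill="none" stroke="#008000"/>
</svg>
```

G21
G90
G0 X131.7140 Y51.2599
M3 S404
G1 X152.4874 Y89.7707 F2603
G0 X78.6469 Y204.2106
M3 S404
G1 X40.6613 Y48.5899 F2603
G1 X82.3468 Y83.2429 F2603
G1 X85.7252 Y34.9670 F2603
G1 X49.2083 Y146.0701 F2603
G0 X119.1426 Y199.8432
M3 S257
G1 X120.4400 Y193.4907 F3093
G1 X115.3074 Y193.4678 F3093
G1 X105.3591 Y197.8813 F3093
G1 X92.2093 Y204.8380 F3093
G1 X77.4720 Y212.4447 F3093
G1 X62.7615 Y218.8082 F3093
G1 X49.6919 Y222.0352 F3093
G1 X39.8774 Y220.2327 F3093
M5
G0 X0.0000 Y0.0000

viewBox `0 0 169.0090 246.7904` with mm width/height → 1 unit = 1 mm. Flip: y_m = 246.7904 − y_svg.

**Shape 1** — `<path>` line segment, stroke `#000000` → score (S404, F2603). Machine vertices: (131.7140,51.2599) → (152.4874,89.7707). Open path.

**Shape 2** — `<path>` open polyline, stroke `#000000` → score (S404, F2603). Machine vertices: (78.6469,204.2106) → (40.6613,48.5899) → (82.3468,83.2429) → (85.7252,34.9670) → (49.2083,146.0701). Open path.

**Shape 3** — `<path>` cubic bezier, stroke `#008000` → engrave (S257, F3093). Control points (SVG): P0=(119.1426,46.9472), P1=(132.6102,74.0096), P2=(60.2746,13.3619), P3=(39.8774,26.5577); sampled at t=k/8. Machine vertices: (119.1426,199.8432) → (120.4400,193.4907) → (115.3074,193.4678) → (105.3591,197.8813) → (92.2093,204.8380) → (77.4720,212.4447) → (62.7615,218.8082) → (49.6919,222.0352) → (39.8774,220.2327). Open path.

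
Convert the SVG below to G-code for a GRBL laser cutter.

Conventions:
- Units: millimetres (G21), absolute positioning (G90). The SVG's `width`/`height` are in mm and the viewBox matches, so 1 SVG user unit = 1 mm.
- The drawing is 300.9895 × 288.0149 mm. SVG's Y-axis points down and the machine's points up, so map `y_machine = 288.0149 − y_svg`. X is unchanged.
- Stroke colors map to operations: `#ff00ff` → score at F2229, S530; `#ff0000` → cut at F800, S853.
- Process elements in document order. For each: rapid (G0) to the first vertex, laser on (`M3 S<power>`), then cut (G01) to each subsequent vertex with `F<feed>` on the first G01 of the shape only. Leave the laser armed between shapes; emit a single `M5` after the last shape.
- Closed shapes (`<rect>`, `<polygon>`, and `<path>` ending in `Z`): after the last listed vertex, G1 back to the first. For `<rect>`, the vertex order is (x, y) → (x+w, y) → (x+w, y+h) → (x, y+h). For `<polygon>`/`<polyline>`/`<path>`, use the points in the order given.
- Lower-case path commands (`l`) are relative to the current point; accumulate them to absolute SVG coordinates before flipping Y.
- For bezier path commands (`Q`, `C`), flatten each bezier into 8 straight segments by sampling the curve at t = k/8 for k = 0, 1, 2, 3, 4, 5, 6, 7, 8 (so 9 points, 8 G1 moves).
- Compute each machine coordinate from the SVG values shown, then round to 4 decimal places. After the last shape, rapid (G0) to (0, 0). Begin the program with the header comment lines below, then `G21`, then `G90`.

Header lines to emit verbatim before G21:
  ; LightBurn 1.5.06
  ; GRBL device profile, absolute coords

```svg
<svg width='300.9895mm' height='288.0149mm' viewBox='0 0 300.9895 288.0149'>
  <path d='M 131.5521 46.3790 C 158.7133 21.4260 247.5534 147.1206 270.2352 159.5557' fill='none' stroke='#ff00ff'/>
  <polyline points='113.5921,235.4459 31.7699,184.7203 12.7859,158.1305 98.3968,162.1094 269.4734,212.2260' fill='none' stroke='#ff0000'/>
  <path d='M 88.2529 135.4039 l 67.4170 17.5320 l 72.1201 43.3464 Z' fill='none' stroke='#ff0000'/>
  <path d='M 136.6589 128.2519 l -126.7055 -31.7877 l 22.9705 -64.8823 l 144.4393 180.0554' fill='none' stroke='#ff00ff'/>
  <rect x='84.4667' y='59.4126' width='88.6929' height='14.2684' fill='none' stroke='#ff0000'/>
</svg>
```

viewBox `0 0 300.9895 288.0149` with mm width/height → 1 unit = 1 mm. Flip: y_m = 288.0149 − y_svg.

**Shape 1** — `<path>` cubic bezier, stroke `#ff00ff` → score (S530, F2229). Control points (SVG): P0=(131.5521,46.3790), P1=(158.7133,21.4260), P2=(247.5534,147.1206), P3=(270.2352,159.5557); sampled at t=k/8. Machine vertices: (131.5521,241.6359) → (144.3791,244.4471) → (161.4903,236.2278) → (181.3878,220.0705) → (202.5734,199.0681) → (223.5491,176.3131) → (242.8166,154.8981) → (258.8780,137.9160) → (270.2352,128.4592). Open path.

**Shape 2** — `<polyline>` open polyline, stroke `#ff0000` → cut (S853, F800). Machine vertices: (113.5921,52.5690) → (31.7699,103.2946) → (12.7859,129.8844) → (98.3968,125.9055) → (269.4734,75.7889). Open path.

**Shape 3** — `<path>` closed polygon, stroke `#ff0000` → cut (S853, F800). Machine vertices: (88.2529,152.6110) → (155.6699,135.0790) → (227.7900,91.7326) → (88.2529,152.6110). Closed: final G1 returns to the first vertex.

**Shape 4** — `<path>` open polyline, stroke `#ff00ff` → score (S530, F2229). Machine vertices: (136.6589,159.7630) → (9.9534,191.5507) → (32.9239,256.4330) → (177.3632,76.3776). Open path.

**Shape 5** — `<rect>` rectangle, stroke `#ff0000` → cut (S853, F800). Machine vertices: (84.4667,228.6023) → (173.1596,228.6023) → (173.1596,214.3339) → (84.4667,214.3339) → (84.4667,228.6023). Closed: final G1 returns to the first vertex.

; LightBurn 1.5.06
; GRBL device profile, absolute coords
G21
G90
G0 X131.5521 Y241.6359
M3 S530
G01 X144.3791 Y244.4471 F2229
G01 X161.4903 Y236.2278
G01 X181.3878 Y220.0705
G01 X202.5734 Y199.0681
G01 X223.5491 Y176.3131
G01 X242.8166 Y154.8981
G01 X258.8780 Y137.9160
G01 X270.2352 Y128.4592
G0 X113.5921 Y52.5690
M3 S853
G01 X31.7699 Y103.2946 F800
G01 X12.7859 Y129.8844
G01 X98.3968 Y125.9055
G01 X269.4734 Y75.7889
G0 X88.2529 Y152.6110
M3 S853
G01 X155.6699 Y135.0790 F800
G01 X227.7900 Y91.7326
G01 X88.2529 Y152.6110
G0 X136.6589 Y159.7630
M3 S530
G01 X9.9534 Y191.5507 F2229
G01 X32.9239 Y256.4330
G01 X177.3632 Y76.3776
G0 X84.4667 Y228.6023
M3 S853
G01 X173.1596 Y228.6023 F800
G01 X173.1596 Y214.3339
G01 X84.4667 Y214.3339
G01 X84.4667 Y228.6023
M5
G0 X0.0000 Y0.0000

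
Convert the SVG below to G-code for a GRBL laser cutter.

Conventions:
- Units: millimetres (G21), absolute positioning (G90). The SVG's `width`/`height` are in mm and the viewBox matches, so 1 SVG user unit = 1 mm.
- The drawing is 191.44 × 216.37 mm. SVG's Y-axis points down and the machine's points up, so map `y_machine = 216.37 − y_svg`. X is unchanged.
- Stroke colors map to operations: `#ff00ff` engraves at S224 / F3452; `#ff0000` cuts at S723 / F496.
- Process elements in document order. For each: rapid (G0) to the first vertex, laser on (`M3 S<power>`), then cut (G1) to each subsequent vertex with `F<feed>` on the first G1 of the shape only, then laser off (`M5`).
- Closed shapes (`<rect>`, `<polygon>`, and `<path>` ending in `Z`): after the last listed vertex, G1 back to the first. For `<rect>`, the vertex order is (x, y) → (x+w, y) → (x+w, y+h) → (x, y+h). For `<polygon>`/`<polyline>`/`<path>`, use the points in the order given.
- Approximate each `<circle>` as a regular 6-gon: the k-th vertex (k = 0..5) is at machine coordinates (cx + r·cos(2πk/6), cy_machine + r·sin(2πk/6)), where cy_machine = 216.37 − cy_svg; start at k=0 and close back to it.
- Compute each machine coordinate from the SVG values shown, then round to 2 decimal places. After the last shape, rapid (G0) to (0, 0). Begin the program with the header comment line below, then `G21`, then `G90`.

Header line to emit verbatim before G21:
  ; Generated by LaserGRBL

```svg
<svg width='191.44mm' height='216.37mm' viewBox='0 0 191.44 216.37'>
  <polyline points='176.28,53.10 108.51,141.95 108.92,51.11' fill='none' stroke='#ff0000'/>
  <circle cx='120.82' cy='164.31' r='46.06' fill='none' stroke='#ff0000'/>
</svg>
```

1 u = 1 mm; y_m = 216.37 − y.

[1] `<polyline>` open polyline, #ff0000→cut S723 F496: (176.28,163.27) → (108.51,74.42) → (108.92,165.26)

[2] `<circle>` circle, #ff0000→cut S723 F496: (166.88,52.06) → (143.85,91.95) → (97.79,91.95) → (74.76,52.06) → (97.79,12.17) → (143.85,12.17) → (166.88,52.06) (closed)

; Generated by LaserGRBL
G21
G90
G0 X176.28 Y163.27
M3 S723
G1 X108.51 Y74.42 F496
G1 X108.92 Y165.26
M5
G0 X166.88 Y52.06
M3 S723
G1 X143.85 Y91.95 F496
G1 X97.79 Y91.95
G1 X74.76 Y52.06
G1 X97.79 Y12.17
G1 X143.85 Y12.17
G1 X166.88 Y52.06
M5
G0 X0.00 Y0.00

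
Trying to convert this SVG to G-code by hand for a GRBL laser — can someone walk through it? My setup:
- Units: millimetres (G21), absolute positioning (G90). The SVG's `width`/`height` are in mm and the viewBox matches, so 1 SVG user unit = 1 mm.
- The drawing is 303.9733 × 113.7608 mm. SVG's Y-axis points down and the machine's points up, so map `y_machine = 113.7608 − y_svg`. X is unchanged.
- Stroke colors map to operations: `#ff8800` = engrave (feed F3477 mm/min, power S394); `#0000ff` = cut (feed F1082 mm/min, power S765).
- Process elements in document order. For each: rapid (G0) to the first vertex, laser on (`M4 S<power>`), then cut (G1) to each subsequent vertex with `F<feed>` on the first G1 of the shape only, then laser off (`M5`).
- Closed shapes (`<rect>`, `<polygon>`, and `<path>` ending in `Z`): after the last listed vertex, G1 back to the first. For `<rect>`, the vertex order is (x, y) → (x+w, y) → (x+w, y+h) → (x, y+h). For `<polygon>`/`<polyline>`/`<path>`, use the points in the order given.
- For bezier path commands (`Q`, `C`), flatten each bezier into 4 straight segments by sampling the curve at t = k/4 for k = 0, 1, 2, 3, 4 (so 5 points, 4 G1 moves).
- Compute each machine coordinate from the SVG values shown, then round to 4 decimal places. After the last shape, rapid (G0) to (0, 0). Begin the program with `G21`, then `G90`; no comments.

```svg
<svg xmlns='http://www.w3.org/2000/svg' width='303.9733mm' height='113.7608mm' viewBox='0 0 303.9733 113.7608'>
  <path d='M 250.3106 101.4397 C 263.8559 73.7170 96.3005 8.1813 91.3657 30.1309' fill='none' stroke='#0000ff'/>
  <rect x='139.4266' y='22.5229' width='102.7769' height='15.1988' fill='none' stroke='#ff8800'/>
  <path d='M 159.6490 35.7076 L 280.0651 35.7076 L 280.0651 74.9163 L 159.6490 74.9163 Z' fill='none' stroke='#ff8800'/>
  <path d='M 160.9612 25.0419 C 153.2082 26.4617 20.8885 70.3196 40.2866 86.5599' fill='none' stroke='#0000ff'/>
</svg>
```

1 u = 1 mm; y_m = 113.7608 − y.

[1] `<path>` cubic bezier, #0000ff→cut S765 F1082: (250.3106,12.3211) → (231.8838,38.2453) → (177.7682,66.6026) → (120.1875,85.6464) → (91.3657,83.6299)

[2] `<rect>` rectangle, #ff8800→engrave S394 F3477: (139.4266,91.2379) → (242.2035,91.2379) → (242.2035,76.0391) → (139.4266,76.0391) → (139.4266,91.2379) (closed)

[3] `<path>` rectangle, #ff8800→engrave S394 F3477: (159.6490,78.0532) → (280.0651,78.0532) → (280.0651,38.8445) → (159.6490,38.8445) → (159.6490,78.0532) (closed)

[4] `<path>` cubic bezier, #0000ff→cut S765 F1082: (160.9612,88.7189) → (136.1071,80.7915) → (90.4422,63.5176) → (49.8682,43.4648) → (40.2866,27.2009)

G21
G90
G0 X250.3106 Y12.3211
M4 S765
G1 X231.8838 Y38.2453 F1082
G1 X177.7682 Y66.6026
G1 X120.1875 Y85.6464
G1 X91.3657 Y83.6299
M5
G0 X139.4266 Y91.2379
M4 S394
G1 X242.2035 Y91.2379 F3477
G1 X242.2035 Y76.0391
G1 X139.4266 Y76.0391
G1 X139.4266 Y91.2379
M5
G0 X159.6490 Y78.0532
M4 S394
G1 X280.0651 Y78.0532 F3477
G1 X280.0651 Y38.8445
G1 X159.6490 Y38.8445
G1 X159.6490 Y78.0532
M5
G0 X160.9612 Y88.7189
M4 S765
G1 X136.1071 Y80.7915 F1082
G1 X90.4422 Y63.5176
G1 X49.8682 Y43.4648
G1 X40.2866 Y27.2009
M5
G0 X0.0000 Y0.0000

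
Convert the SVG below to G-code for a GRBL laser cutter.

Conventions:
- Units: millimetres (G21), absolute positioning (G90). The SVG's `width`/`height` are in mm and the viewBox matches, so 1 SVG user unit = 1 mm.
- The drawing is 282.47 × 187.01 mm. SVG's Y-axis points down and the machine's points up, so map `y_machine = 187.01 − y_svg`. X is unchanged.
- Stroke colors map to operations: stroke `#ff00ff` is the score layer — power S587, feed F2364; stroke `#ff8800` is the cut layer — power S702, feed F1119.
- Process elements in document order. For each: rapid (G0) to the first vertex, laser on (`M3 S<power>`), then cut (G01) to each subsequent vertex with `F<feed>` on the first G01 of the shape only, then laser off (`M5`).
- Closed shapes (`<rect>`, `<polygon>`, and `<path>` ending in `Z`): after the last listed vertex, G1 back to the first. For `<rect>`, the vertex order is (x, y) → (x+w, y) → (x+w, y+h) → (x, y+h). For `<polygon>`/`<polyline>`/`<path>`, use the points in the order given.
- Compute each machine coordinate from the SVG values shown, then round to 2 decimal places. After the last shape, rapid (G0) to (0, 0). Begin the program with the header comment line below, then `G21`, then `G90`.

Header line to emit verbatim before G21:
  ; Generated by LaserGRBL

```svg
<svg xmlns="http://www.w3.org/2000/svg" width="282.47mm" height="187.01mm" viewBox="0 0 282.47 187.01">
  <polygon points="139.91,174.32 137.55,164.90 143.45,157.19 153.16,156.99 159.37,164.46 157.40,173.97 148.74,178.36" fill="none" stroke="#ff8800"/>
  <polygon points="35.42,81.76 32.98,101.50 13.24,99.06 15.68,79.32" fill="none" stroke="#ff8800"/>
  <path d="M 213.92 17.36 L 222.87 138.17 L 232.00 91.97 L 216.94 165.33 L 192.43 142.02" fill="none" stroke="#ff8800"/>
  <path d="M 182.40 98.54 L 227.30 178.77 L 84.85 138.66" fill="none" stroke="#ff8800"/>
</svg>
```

; Generated by LaserGRBL
G21
G90
G0 X139.91 Y12.69
M3 S702
G01 X137.55 Y22.11 F1119
G01 X143.45 Y29.82
G01 X153.16 Y30.02
G01 X159.37 Y22.55
G01 X157.40 Y13.04
G01 X148.74 Y8.65
G01 X139.91 Y12.69
M5
G0 X35.42 Y105.25
M3 S702
G01 X32.98 Y85.51 F1119
G01 X13.24 Y87.95
G01 X15.68 Y107.69
G01 X35.42 Y105.25
M5
G0 X213.92 Y169.65
M3 S702
G01 X222.87 Y48.84 F1119
G01 X232.00 Y95.04
G01 X216.94 Y21.68
G01 X192.43 Y44.99
M5
G0 X182.40 Y88.47
M3 S702
G01 X227.30 Y8.24 F1119
G01 X84.85 Y48.35
M5
G0 X0.00 Y0.00

1 u = 1 mm; y_m = 187.01 − y.

[1] `<polygon>` regular polygon, #ff8800→cut S702 F1119: (139.91,12.69) → (137.55,22.11) → (143.45,29.82) → (153.16,30.02) → (159.37,22.55) → (157.40,13.04) → (148.74,8.65) → (139.91,12.69) (closed)

[2] `<polygon>` regular polygon, #ff8800→cut S702 F1119: (35.42,105.25) → (32.98,85.51) → (13.24,87.95) → (15.68,107.69) → (35.42,105.25) (closed)

[3] `<path>` open polyline, #ff8800→cut S702 F1119: (213.92,169.65) → (222.87,48.84) → (232.00,95.04) → (216.94,21.68) → (192.43,44.99)

[4] `<path>` open polyline, #ff8800→cut S702 F1119: (182.40,88.47) → (227.30,8.24) → (84.85,48.35)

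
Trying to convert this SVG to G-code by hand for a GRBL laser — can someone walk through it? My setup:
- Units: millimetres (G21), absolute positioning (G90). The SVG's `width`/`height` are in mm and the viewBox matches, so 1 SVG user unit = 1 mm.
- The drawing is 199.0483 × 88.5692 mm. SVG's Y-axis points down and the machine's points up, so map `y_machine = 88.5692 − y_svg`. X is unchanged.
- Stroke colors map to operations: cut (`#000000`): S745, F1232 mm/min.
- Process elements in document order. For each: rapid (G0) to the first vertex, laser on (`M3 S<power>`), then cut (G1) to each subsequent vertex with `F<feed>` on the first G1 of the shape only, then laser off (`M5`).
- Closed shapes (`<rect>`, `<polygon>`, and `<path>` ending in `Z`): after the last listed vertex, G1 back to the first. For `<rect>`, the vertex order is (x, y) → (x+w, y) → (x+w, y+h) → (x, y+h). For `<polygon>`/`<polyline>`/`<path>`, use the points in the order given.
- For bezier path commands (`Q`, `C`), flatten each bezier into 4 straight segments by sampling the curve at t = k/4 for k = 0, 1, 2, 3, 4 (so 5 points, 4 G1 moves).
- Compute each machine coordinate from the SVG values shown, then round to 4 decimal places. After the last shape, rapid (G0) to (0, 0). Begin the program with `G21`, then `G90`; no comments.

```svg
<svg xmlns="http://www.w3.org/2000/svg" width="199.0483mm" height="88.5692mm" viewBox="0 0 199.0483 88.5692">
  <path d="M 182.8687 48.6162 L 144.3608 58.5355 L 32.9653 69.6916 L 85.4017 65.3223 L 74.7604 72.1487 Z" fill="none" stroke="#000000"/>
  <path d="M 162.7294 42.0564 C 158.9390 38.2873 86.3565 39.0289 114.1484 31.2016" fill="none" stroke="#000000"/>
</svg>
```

G21
G90
G0 X182.8687 Y39.9530
M3 S745
G1 X144.3608 Y30.0337 F1232
G1 X32.9653 Y18.8776
G1 X85.4017 Y23.2469
G1 X74.7604 Y16.4205
G1 X182.8687 Y39.9530
M5
G0 X162.7294 Y46.5128
M3 S745
G1 X149.6313 Y48.6982 F1232
G1 X126.5955 Y50.4184
G1 X109.4814 Y52.8994
G1 X114.1484 Y57.3676
M5
G0 X0.0000 Y0.0000

1 u = 1 mm; y_m = 88.5692 − y.

[1] `<path>` closed polygon, #000000→cut S745 F1232: (182.8687,39.9530) → (144.3608,30.0337) → (32.9653,18.8776) → (85.4017,23.2469) → (74.7604,16.4205) → (182.8687,39.9530) (closed)

[2] `<path>` cubic bezier, #000000→cut S745 F1232: (162.7294,46.5128) → (149.6313,48.6982) → (126.5955,50.4184) → (109.4814,52.8994) → (114.1484,57.3676)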